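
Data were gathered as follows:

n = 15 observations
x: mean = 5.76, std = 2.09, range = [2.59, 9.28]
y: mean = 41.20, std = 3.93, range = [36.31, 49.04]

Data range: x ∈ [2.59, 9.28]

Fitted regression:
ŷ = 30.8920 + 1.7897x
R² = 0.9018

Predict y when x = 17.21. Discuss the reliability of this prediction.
ŷ = 61.6927 (extrapolation — x = 17.21 lies outside [2.59, 9.28], so reliability is low).

Prediction calculation:
ŷ = 30.8920 + 1.7897 × 17.21
ŷ = 61.6927

Reliability:
- Data range: x ∈ [2.59, 9.28]
- Prediction point: x = 17.21 is 7.93 units above the observed range → this is EXTRAPOLATION, not interpolation

Why that matters here:
- The standard error of prediction grows with (x − x̄)², and x = 17.21 is far from x̄ = 5.76
- R² describes fit only over the sampled x values; it says nothing about behaviour beyond them
- There are no observations near this x to validate the fitted line there

A defensible statement: 'if the linear trend continued to x = 17.21, y would be about 61.6927' — the premise is untested.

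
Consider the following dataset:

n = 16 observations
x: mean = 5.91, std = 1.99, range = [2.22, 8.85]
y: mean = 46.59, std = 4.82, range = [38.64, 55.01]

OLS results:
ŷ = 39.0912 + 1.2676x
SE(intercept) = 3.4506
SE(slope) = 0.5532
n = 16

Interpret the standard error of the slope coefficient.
SE(slope) = 0.5532 measures the uncertainty in the estimated slope. The coefficient is estimated with moderate precision (SE/|β̂₁| = 43.6%).

What SE measures:
- The standard error quantifies the sampling variability of the coefficient estimate
- It is the estimated standard deviation of β̂₁ across hypothetical repeated samples of the same size
- Smaller SE → more precise estimate

Relative precision:
- SE / |β̂₁| = 0.5532 / 1.2676 = 43.6%
- Rule of thumb (under 20%: precise; 20% to under 50%: moderately precise; 50% or more: imprecise) → moderately precise

Link to the t-test: t = β̂₁ / SE(β̂₁) = 1.2676 / 0.5532 = 2.2914, the statistic for H₀: β₁ = 0.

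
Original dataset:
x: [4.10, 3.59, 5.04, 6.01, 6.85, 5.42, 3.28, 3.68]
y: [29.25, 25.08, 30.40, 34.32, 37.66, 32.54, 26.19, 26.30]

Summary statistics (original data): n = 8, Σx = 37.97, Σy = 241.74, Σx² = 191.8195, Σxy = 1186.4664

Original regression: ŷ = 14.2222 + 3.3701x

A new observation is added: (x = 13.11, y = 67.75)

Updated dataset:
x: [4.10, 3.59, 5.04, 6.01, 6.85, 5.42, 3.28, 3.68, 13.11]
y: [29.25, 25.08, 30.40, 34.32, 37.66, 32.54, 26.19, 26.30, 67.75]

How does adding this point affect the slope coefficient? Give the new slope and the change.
The slope changes from 3.3701 to 4.3118 (change of +0.9417, or +27.9%).

x = 13.11 lies well outside the original x-range [3.28, 6.85] (x̄ ≈ 4.75), so this observation has high leverage and can move the slope substantially.

Step 1: Update the sums with the new point (n goes from 8 to 9)
Σx  = 37.97 + 13.11 = 51.08
Σy  = 241.74 + 67.75 = 309.49
Σx² = 191.8195 + 13.11² = 191.8195 + 171.8721 = 363.6916
Σxy = 1186.4664 + 13.11×67.75 = 1186.4664 + 888.2025 = 2074.6689

Step 2: Recompute the slope with b₁ = (nΣxy − ΣxΣy) / (nΣx² − (Σx)²)
Numerator   = 9×2074.6689 − 51.08×309.49 = 18672.0201 − 15808.7492 = 2863.2709
Denominator = 9×363.6916 − 51.08² = 3273.2244 − 2609.1664 = 664.0580
b₁(new) = 2863.2709 / 664.0580 = 4.3118

(Same formula on the original sums: (8×1186.4664 − 37.97×241.74) / (8×191.8195 − 37.97²) = 312.8634 / 92.8351 = 3.3701, matching the given fit.)

Step 3: Change in slope
Δβ₁ = 4.3118 − 3.3701 = +0.9417
Relative change = +0.9417 / 3.3701 × 100% = +27.9%
→ the slope increases when the point is added.

A high-leverage point only changes the slope if it is off the original line; here y = 67.75 is above the original trend, so the slope increases.
In practice: check such a point for data-entry or measurement error; investigate whether it comes from the same population as the rest of the sample.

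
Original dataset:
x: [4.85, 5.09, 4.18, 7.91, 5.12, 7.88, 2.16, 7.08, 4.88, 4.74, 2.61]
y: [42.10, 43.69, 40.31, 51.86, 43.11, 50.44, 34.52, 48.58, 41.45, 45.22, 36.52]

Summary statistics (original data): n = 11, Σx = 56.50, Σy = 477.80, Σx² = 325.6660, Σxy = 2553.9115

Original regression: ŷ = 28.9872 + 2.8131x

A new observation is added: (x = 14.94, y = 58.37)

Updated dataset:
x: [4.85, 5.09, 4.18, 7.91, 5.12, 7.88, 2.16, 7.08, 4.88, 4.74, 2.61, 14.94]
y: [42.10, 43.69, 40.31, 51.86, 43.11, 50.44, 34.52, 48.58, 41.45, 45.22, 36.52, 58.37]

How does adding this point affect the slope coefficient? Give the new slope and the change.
Adding the point moves β₁ from 2.8131 to 1.8934, i.e. it decreases by 0.9197 (-32.7%).

The new point has HIGH LEVERAGE: x = 14.94 is far from the original mean x̄ = 56.50/11 ≈ 5.14 (original range [2.16, 7.91]).

Step 1: Update the sums with the new point (n goes from 11 to 12)
Σx  = 56.50 + 14.94 = 71.44
Σy  = 477.80 + 58.37 = 536.17
Σx² = 325.6660 + 14.94² = 325.6660 + 223.2036 = 548.8696
Σxy = 2553.9115 + 14.94×58.37 = 2553.9115 + 872.0478 = 3425.9593

Step 2: Recompute the slope with b₁ = (nΣxy − ΣxΣy) / (nΣx² − (Σx)²)
Numerator   = 12×3425.9593 − 71.44×536.17 = 41111.5116 − 38303.9848 = 2807.5268
Denominator = 12×548.8696 − 71.44² = 6586.4352 − 5103.6736 = 1482.7616
b₁(new) = 2807.5268 / 1482.7616 = 1.8934

(Same formula on the original sums: (11×2553.9115 − 56.50×477.80) / (11×325.6660 − 56.50²) = 1097.3265 / 390.0760 = 2.8131, matching the given fit.)

Step 3: Change in slope
Δβ₁ = 1.8934 − 2.8131 = -0.9197
Relative change = -0.9197 / 2.8131 × 100% = -32.7%
→ the slope decreases when the point is added.

Because the point sits below the extension of the original line at a high-leverage x, it tilts the fit down.
In practice: refit with and without it and report both if conclusions differ.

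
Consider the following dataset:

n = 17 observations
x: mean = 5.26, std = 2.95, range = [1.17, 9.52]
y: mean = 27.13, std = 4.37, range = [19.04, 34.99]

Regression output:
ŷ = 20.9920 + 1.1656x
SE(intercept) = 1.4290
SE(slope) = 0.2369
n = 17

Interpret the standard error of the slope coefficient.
SE(slope) = 0.2369 measures the uncertainty in the estimated slope. The coefficient is estimated with moderate precision (SE/|β̂₁| = 20.3%).

SE(β̂₁) = 0.2369 says: if we drew many samples of n = 17 from the same population and refit each time, the fitted slopes would scatter with a standard deviation of roughly 0.2369 around the true β₁.

Relative precision:
- SE / |β̂₁| = 0.2369 / 1.1656 = 20.3%
- Rule of thumb (under 20%: precise; 20% to under 50%: moderately precise; 50% or more: imprecise) → moderately precise

Rough 95% range (±2 SE): 1.1656 ± 0.4738 → (0.6918, 1.6394).

What drives SE(β̂₁): more residual scatter → larger SE; larger n (here n = 17) → smaller SE; wider spread of x values → smaller SE.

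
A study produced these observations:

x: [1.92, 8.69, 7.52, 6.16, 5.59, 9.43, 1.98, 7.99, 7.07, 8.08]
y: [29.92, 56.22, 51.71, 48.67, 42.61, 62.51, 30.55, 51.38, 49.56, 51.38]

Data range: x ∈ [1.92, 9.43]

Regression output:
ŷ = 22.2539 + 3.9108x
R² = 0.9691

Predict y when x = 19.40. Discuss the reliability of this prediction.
The equation gives ŷ = 98.1234; however x = 19.40 is 9.97 units above the observed range, so this extrapolated value should not be trusted.

Prediction calculation:
ŷ = 22.2539 + 3.9108 × 19.40
ŷ = 98.1234

Reliability:
- Data range: x ∈ [1.92, 9.43]
- Prediction point: x = 19.40 is 9.97 units above the observed range → this is EXTRAPOLATION, not interpolation

Why that matters here:
- Real relationships often flatten, saturate, or turn nonlinear at extremes
- The linear relationship may not hold outside the observed range
- There are no observations near this x to validate the fitted line there

Report the number if required, but flag clearly that it is an extrapolation.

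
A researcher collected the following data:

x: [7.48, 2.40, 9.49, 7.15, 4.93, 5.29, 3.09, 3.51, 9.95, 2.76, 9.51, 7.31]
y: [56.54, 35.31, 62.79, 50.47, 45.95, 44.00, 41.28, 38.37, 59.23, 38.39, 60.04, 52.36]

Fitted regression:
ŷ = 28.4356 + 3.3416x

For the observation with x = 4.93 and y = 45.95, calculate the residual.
Residual = 1.0403

The residual is the difference between the actual value and the predicted value:

Residual = y - ŷ

Step 1: Calculate predicted value
ŷ = 28.4356 + 3.3416 × 4.93
ŷ = 44.9097

Step 2: Calculate residual
Residual = 45.95 - 44.9097
Residual = 1.0403

Interpretation: the model underestimates the actual value by 1.0403 at this point (positive residual → observation lies above the fitted line).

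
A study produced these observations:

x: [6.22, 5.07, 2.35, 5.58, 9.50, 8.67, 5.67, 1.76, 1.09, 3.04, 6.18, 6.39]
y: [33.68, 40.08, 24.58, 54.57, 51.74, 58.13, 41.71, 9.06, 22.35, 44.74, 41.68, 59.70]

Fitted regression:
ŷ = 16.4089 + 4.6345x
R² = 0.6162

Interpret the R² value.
The model explains 61.62% of the variance in y (R² = 0.6162), leaving 38.38% unexplained; the fit is moderate.

R² = 1 − SS_res/SS_tot compares the residual scatter to the total scatter of y about its mean.

Here R² = 0.6162:
- Explained: 61.62% of the variation in y
- Unexplained (residual): 100% − 61.62% = 38.38%
- Rule of thumb (below 0.3 weak; 0.3 to below 0.7 moderate; 0.7 and above strong) → moderate

Note: R² says nothing about causation, and a high R² does not by itself mean the linear form is appropriate — check the residuals.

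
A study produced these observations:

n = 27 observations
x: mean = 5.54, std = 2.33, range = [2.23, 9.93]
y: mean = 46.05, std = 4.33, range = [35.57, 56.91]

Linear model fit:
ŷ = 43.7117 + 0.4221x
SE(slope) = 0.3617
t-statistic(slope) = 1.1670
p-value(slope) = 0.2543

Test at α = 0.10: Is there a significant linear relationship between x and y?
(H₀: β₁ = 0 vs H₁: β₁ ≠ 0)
Fail to reject H₀: p-value = 0.2543 ≥ α = 0.10. The linear relationship is not significant at the 10% level.

Hypothesis test for the slope coefficient:

H₀: β₁ = 0 (no linear relationship)
H₁: β₁ ≠ 0 (linear relationship exists)

Test statistic: t = β̂₁ / SE(β̂₁) = 0.4221 / 0.3617 = 1.1670

p = 0.2543: how often a slope estimate this far from 0 (in SE units) would arise by chance if β₁ were truly 0.

Decision rule: reject H₀ if p-value < α.
p-value = 0.2543 ≥ α = 0.10 → fail to reject H₀.

Conclusion: the linear association between x and y is not significant at the 10% level.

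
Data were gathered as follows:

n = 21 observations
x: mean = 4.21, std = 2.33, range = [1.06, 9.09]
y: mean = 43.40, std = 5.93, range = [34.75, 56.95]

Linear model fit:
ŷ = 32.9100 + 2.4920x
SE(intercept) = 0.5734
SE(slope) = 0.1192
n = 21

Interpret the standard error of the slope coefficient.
The slope 2.4920 is pinned down to within about ±0.1192 (one SE) by these data — relative uncertainty 4.8%, i.e. precise.

What SE measures:
- The standard error quantifies the sampling variability of the coefficient estimate
- It is the estimated standard deviation of β̂₁ across hypothetical repeated samples of the same size
- Smaller SE → more precise estimate

Relative precision:
- SE / |β̂₁| = 0.1192 / 2.4920 = 4.8%
- Rule of thumb (under 20%: precise; 20% to under 50%: moderately precise; 50% or more: imprecise) → precise

Link to interval estimation: a confidence interval for β₁ is β̂₁ ± t* × 0.1192, so SE sets the half-width per unit of t*.

What drives SE(β̂₁): larger n (here n = 21) → smaller SE; wider spread of x values → smaller SE; more residual scatter → larger SE.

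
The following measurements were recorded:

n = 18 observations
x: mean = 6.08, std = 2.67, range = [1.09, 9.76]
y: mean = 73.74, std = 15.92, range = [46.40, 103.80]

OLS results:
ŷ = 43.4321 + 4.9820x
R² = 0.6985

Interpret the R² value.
R² = 0.6985 means 69.85% of the variation in y is explained by the linear relationship with x. This indicates a moderate fit.

R² (coefficient of determination) measures the proportion of variance in y explained by the regression model.

Here R² = 0.6985:
- Explained: 69.85% of the variation in y
- Unexplained (residual): 100% − 69.85% = 30.15%
- Rule of thumb (below 0.3 weak; 0.3 to below 0.7 moderate; 0.7 and above strong) → moderate

Equivalently, for simple linear regression R² = r², so |r| = √0.6985 ≈ 0.8358.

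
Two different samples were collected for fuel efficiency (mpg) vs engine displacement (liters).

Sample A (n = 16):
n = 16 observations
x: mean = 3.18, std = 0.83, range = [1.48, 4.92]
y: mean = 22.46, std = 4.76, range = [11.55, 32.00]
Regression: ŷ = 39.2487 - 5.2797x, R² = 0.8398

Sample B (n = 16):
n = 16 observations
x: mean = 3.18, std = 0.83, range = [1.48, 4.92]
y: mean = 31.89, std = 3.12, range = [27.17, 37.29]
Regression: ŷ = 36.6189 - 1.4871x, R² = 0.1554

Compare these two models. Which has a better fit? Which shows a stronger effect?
Model A has the better fit (R² = 0.8398 vs 0.1554). Model A shows the stronger effect (|β₁| = 5.2797 vs 1.4871).

Model Comparison:

Fit — compare R²:
- Model A: R² = 0.8398 → 83.98% of variance in fuel efficiency explained
- Model B: R² = 0.1554 → 15.54% of variance in fuel efficiency explained
- 0.8398 > 0.1554 → Model A has the better fit

Which has the larger per-liter effect? (|β₁|)
- Model A: β₁ = -5.2797 → predicted fuel efficiency falls 5.2797 mpg per additional liter of engine displacement
- Model B: β₁ = -1.4871 → predicted fuel efficiency falls 1.4871 mpg per additional liter of engine displacement
- |-5.2797| > |-1.4871| → Model A shows the stronger marginal effect

Notes:
- A better fit (higher R²) doesn't necessarily mean a more important relationship.
- The two samples could reflect different populations, time periods, or measurement quality.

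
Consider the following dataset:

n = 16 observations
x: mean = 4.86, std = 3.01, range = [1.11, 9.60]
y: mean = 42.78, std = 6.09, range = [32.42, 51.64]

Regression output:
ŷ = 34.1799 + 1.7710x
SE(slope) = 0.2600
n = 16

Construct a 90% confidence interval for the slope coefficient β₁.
The 90% CI for β₁ is (1.3131, 2.2289)

Confidence interval for the slope:

The 90% CI for β₁ is: β̂₁ ± t*(α/2, n-2) × SE(β̂₁)

Step 1: Find critical t-value
- Confidence level = 0.9
- Degrees of freedom = n - 2 = 16 - 2 = 14
- t*(α/2, 14) = 1.7613

Step 2: Calculate margin of error
Margin = 1.7613 × 0.2600 = 0.4579

Step 3: Construct interval
CI = 1.7710 ± 0.4579
CI = (1.3131, 2.2289)

Interpretation: We are 90% confident that the true slope β₁ lies between 1.3131 and 2.2289.
Since 0 is outside the interval, a two-sided test at α = 0.10 would reject H₀: β₁ = 0.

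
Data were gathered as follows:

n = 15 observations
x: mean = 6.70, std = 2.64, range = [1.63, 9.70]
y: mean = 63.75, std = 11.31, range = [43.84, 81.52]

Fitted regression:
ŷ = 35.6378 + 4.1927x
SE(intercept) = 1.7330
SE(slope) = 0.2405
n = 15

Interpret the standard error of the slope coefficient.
SE(β̂₁) = 0.2405 is the estimated standard deviation of the slope estimate across repeated samples; relative to β̂₁ = 4.1927 that is 5.7%, a precise estimate.

SE(β̂₁) = 0.2405 says: if we drew many samples of n = 15 from the same population and refit each time, the fitted slopes would scatter with a standard deviation of roughly 0.2405 around the true β₁.

Relative precision:
- SE / |β̂₁| = 0.2405 / 4.1927 = 5.7%
- Rule of thumb (under 20%: precise; 20% to under 50%: moderately precise; 50% or more: imprecise) → precise

Rough 95% range (±2 SE): 4.1927 ± 0.4810 → (3.7117, 4.6737).

What drives SE(β̂₁): wider spread of x values → smaller SE; larger n (here n = 15) → smaller SE; more residual scatter → larger SE.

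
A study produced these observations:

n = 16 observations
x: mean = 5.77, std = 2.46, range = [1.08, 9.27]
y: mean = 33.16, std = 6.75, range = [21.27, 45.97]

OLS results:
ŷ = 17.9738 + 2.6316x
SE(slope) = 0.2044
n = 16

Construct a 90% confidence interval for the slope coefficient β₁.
The 90% CI for β₁ is (2.2716, 2.9916)

Confidence interval for the slope:

The 90% CI for β₁ is: β̂₁ ± t*(α/2, n-2) × SE(β̂₁)

Step 1: Find critical t-value
- Confidence level = 0.9
- Degrees of freedom = n - 2 = 16 - 2 = 14
- t*(α/2, 14) = 1.7613

Step 2: Calculate margin of error
Margin = 1.7613 × 0.2044 = 0.3600

Step 3: Construct interval
CI = 2.6316 ± 0.3600
CI = (2.2716, 2.9916)

Interpretation: intervals built this way capture the true β₁ in 90% of repeated samples; here the plausible range for the per-unit effect of x on y is 2.2716 to 2.9916.
Both endpoints are positive, so the data support a genuinely positive slope at this confidence level.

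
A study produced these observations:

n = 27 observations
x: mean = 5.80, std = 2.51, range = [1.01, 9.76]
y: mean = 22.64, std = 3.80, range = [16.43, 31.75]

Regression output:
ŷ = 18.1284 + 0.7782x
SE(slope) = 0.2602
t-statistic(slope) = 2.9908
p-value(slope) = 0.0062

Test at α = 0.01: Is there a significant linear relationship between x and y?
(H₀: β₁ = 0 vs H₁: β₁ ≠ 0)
p-value = 0.0062 < α = 0.01, so we reject H₀. The relationship is significant.

Hypothesis test for the slope coefficient:

H₀: β₁ = 0 (no linear relationship)
H₁: β₁ ≠ 0 (linear relationship exists)

Test statistic: t = β̂₁ / SE(β̂₁) = 0.7782 / 0.2602 = 2.9908

p = 0.0062: how often a slope estimate this far from 0 (in SE units) would arise by chance if β₁ were truly 0.

Decision rule: reject H₀ if p-value < α.
p-value = 0.0062 < α = 0.01 → reject H₀.

At α = 0.01 the data do provide convincing evidence of a nonzero slope.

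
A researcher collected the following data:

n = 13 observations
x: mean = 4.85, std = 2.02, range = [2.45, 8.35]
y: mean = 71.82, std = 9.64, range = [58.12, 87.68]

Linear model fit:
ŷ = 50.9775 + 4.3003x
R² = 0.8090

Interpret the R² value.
About 80.90% of the variability in y is accounted for by the regression on x (R² = 0.8090) — a strong linear fit.

R² (coefficient of determination) measures the proportion of variance in y explained by the regression model.

Here R² = 0.8090:
- Explained: 80.90% of the variation in y
- Unexplained (residual): 100% − 80.90% = 19.10%
- Rule of thumb (below 0.3 weak; 0.3 to below 0.7 moderate; 0.7 and above strong) → strong

Calculation: R² = 1 − (SS_res / SS_tot), where SS_res is the sum of squared residuals and SS_tot the total sum of squares.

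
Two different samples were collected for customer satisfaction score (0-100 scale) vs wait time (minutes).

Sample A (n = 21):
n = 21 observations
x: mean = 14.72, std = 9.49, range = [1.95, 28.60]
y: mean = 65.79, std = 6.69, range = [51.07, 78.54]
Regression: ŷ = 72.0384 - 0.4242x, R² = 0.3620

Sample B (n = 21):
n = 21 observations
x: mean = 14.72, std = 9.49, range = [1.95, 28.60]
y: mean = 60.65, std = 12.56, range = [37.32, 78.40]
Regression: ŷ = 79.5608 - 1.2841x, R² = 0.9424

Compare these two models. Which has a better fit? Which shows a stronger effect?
Model B has the better fit (R² = 0.9424 vs 0.3620). Model B shows the stronger effect (|β₁| = 1.2841 vs 0.4242).

Model Comparison:

Which explains more variance? (R²)
- Model A: R² = 0.3620 → 36.20% of variance in satisfaction score explained
- Model B: R² = 0.9424 → 94.24% of variance in satisfaction score explained
- 0.9424 > 0.3620 → Model B has the better fit

Effect size (slope magnitude):
- Model A: β₁ = -0.4242 → predicted satisfaction score falls 0.4242 points per additional minute of wait time
- Model B: β₁ = -1.2841 → predicted satisfaction score falls 1.2841 points per additional minute of wait time
- |-0.4242| < |-1.2841| → Model B shows the stronger marginal effect

Notes:
- The two samples could reflect different populations, time periods, or measurement quality.
- A steeper slope doesn't make a better model if the scatter around the line is large.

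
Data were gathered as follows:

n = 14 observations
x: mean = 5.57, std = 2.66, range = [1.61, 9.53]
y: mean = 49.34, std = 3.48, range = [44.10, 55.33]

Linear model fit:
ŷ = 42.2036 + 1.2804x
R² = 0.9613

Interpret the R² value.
The model explains 96.13% of the variance in y (R² = 0.9613), leaving 3.87% unexplained; the fit is strong.

R² (coefficient of determination) measures the proportion of variance in y explained by the regression model.

Here R² = 0.9613:
- Explained: 96.13% of the variation in y
- Unexplained (residual): 100% − 96.13% = 3.87%
- Rule of thumb (below 0.3 weak; 0.3 to below 0.7 moderate; 0.7 and above strong) → strong

Note: R² says nothing about causation, and a high R² does not by itself mean the linear form is appropriate — check the residuals.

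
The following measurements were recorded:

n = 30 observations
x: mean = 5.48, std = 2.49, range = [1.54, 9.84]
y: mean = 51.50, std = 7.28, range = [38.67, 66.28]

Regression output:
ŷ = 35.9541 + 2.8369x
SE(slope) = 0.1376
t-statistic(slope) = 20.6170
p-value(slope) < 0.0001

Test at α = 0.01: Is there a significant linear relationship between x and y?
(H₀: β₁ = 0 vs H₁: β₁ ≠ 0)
Since p-value < 0.0001 < α = 0.01, reject H₀ — the slope is significantly different from 0.

Hypothesis test for the slope coefficient:

H₀: β₁ = 0 (no linear relationship)
H₁: β₁ ≠ 0 (linear relationship exists)

Test statistic: t = β̂₁ / SE(β̂₁) = 2.8369 / 0.1376 = 20.6170

With df = 28, the two-sided p-value for |t| = 20.6170 is <0.0001.

Decision rule: reject H₀ if p-value < α.
p-value < 0.0001 < α = 0.01 → reject H₀.

Conclusion: the linear association between x and y is significant at the 1% level.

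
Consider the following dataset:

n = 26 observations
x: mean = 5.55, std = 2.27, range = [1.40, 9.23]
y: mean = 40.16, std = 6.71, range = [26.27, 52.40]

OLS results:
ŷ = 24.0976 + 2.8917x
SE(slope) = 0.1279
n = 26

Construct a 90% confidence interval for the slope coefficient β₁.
The 90% CI for β₁ is (2.6729, 3.1105)

Confidence interval for the slope:

The 90% CI for β₁ is: β̂₁ ± t*(α/2, n-2) × SE(β̂₁)

Step 1: Find critical t-value
- Confidence level = 0.9
- Degrees of freedom = n - 2 = 26 - 2 = 24
- t*(α/2, 24) = 1.7109

Step 2: Calculate margin of error
Margin = 1.7109 × 0.1279 = 0.2188

Step 3: Construct interval
CI = 2.8917 ± 0.2188
CI = (2.6729, 3.1105)

Interpretation: We are 90% confident that the true slope β₁ lies between 2.6729 and 3.1105.
Since 0 is outside the interval, a two-sided test at α = 0.10 would reject H₀: β₁ = 0.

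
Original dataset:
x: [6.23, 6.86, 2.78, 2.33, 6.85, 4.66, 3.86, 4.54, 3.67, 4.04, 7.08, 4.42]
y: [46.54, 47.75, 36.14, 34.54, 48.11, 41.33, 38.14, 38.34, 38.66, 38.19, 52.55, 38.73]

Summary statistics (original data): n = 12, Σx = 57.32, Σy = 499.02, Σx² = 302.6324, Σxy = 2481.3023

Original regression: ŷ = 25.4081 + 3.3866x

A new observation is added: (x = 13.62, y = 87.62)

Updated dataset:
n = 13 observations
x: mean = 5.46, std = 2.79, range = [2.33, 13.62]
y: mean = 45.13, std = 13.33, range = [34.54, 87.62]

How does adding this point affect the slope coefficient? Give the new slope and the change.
The slope changes from 3.3866 to 4.6864 (change of +1.2998, or +38.4%).

x = 13.62 lies well outside the original x-range [2.33, 7.08] (x̄ ≈ 4.78), so this observation has high leverage and can move the slope substantially.

Step 1: Update the sums with the new point (n goes from 12 to 13)
Σx  = 57.32 + 13.62 = 70.94
Σy  = 499.02 + 87.62 = 586.64
Σx² = 302.6324 + 13.62² = 302.6324 + 185.5044 = 488.1368
Σxy = 2481.3023 + 13.62×87.62 = 2481.3023 + 1193.3844 = 3674.6867

Step 2: Recompute the slope with b₁ = (nΣxy − ΣxΣy) / (nΣx² − (Σx)²)
Numerator   = 13×3674.6867 − 70.94×586.64 = 47770.9271 − 41616.2416 = 6154.6855
Denominator = 13×488.1368 − 70.94² = 6345.7784 − 5032.4836 = 1313.2948
b₁(new) = 6154.6855 / 1313.2948 = 4.6864

(Same formula on the original sums: (12×2481.3023 − 57.32×499.02) / (12×302.6324 − 57.32²) = 1171.8012 / 346.0064 = 3.3866, matching the given fit.)

Step 3: Change in slope
Δβ₁ = 4.6864 − 3.3866 = +1.2998
Relative change = +1.2998 / 3.3866 × 100% = +38.4%
→ the slope increases when the point is added.

A high-leverage point only changes the slope if it is off the original line; here y = 87.62 is above the original trend, so the slope increases.
In practice: examine leverage (hᵢ) and Cook's distance rather than deleting it automatically.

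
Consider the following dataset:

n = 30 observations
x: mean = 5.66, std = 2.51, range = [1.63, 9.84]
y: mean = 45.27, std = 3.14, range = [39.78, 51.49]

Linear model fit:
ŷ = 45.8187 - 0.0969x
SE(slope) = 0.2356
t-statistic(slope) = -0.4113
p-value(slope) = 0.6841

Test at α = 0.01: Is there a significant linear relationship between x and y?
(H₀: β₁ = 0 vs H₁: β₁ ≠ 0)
Fail to reject H₀: p-value = 0.6841 ≥ α = 0.01. The linear relationship is not significant at the 1% level.

Hypothesis test for the slope coefficient:

H₀: β₁ = 0 (no linear relationship)
H₁: β₁ ≠ 0 (linear relationship exists)

Test statistic: t = β̂₁ / SE(β̂₁) = -0.0969 / 0.2356 = -0.4113

The p-value (0.6841) is the probability, under H₀, of a t-statistic at least as extreme as |t| = 0.4113 (two-sided, df = n − 2 = 28).

Decision rule: reject H₀ if p-value < α.
p-value = 0.6841 ≥ α = 0.01 → fail to reject H₀.

There is not sufficient evidence at the 1% significance level to conclude that a linear relationship exists between x and y.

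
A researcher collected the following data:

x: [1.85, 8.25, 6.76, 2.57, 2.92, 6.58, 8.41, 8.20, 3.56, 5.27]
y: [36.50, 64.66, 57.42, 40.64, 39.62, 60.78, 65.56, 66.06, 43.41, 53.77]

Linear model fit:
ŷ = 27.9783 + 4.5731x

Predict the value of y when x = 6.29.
ŷ = 56.7431

Plug x = 6.29 into the fitted line:

ŷ = 27.9783 + 4.5731 × 6.29
ŷ = 27.9783 + 28.7648
ŷ = 56.7431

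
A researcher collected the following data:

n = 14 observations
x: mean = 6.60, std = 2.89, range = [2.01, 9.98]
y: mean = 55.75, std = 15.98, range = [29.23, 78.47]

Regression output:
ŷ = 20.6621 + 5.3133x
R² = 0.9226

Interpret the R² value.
About 92.26% of the variability in y is accounted for by the regression on x (R² = 0.9226) — a strong linear fit.

The coefficient of determination R² is the fraction of the total variation in y that the fitted line accounts for.

Here R² = 0.9226:
- Explained: 92.26% of the variation in y
- Unexplained (residual): 100% − 92.26% = 7.74%
- Rule of thumb (below 0.3 weak; 0.3 to below 0.7 moderate; 0.7 and above strong) → strong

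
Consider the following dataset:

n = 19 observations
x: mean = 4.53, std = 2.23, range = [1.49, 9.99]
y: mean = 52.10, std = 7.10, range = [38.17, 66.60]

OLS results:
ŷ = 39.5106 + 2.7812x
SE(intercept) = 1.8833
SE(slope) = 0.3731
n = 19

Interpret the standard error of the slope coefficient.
SE(slope) = 0.3731 measures the uncertainty in the estimated slope. The coefficient is estimated precisely (SE/|β̂₁| = 13.4%).

SE(β̂₁) = 0.3731 says: if we drew many samples of n = 19 from the same population and refit each time, the fitted slopes would scatter with a standard deviation of roughly 0.3731 around the true β₁.

Relative precision:
- SE / |β̂₁| = 0.3731 / 2.7812 = 13.4%
- Rule of thumb (under 20%: precise; 20% to under 50%: moderately precise; 50% or more: imprecise) → precise

Rough 95% range (±2 SE): 2.7812 ± 0.7462 → (2.0350, 3.5274).

What drives SE(β̂₁): more residual scatter → larger SE.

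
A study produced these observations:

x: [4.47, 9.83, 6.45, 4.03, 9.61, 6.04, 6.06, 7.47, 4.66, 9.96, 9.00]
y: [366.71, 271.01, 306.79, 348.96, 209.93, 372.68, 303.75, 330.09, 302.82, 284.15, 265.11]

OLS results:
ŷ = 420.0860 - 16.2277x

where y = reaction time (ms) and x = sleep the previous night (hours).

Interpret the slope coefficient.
For each additional hour of sleep, predicted reaction time decreases by approximately 16.2277 ms.

The slope β₁ = -16.2277 gives the rate at which the fitted reaction time changes with sleep.

Interpretation:
- Sleep up by 1 hour → predicted reaction time decreases by 16.2277 ms
- The effect is assumed constant over the observed range of x (linearity)

The intercept β₀ = 420.0860 is the predicted reaction time when sleep = 0; since the smallest observed x is 4.03, this is an extrapolation and mainly anchors the line.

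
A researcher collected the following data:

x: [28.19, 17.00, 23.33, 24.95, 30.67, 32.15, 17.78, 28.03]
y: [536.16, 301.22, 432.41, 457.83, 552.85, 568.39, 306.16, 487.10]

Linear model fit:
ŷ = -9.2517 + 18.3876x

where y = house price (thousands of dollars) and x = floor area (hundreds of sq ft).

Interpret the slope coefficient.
An increase of one hundred sq ft in floor area is associated with a 18.3876 thousand dollars increase in predicted house price.

The slope coefficient β₁ = 18.3876 represents the marginal effect of floor area on house price.

Interpretation:
- Floor area up by 1 hundred sq ft → predicted house price increases by 18.3876 thousand dollars
- This is a linear approximation: the same per-unit change is assumed across the whole observed x range

The intercept β₀ = -9.2517 is the predicted house price when floor area = 0; since the smallest observed x is 17.00, this is an extrapolation and mainly anchors the line.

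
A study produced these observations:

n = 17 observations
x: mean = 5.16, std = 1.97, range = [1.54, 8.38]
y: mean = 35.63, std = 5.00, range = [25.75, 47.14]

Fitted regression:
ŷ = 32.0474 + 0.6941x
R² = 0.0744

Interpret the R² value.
About 7.44% of the variability in y is accounted for by the regression on x (R² = 0.0744) — a weak linear fit.

The coefficient of determination R² is the fraction of the total variation in y that the fitted line accounts for.

Here R² = 0.0744:
- Explained: 7.44% of the variation in y
- Unexplained (residual): 100% − 7.44% = 92.56%
- Rule of thumb (below 0.3 weak; 0.3 to below 0.7 moderate; 0.7 and above strong) → weak

Note: R² says nothing about causation, and a high R² does not by itself mean the linear form is appropriate — check the residuals.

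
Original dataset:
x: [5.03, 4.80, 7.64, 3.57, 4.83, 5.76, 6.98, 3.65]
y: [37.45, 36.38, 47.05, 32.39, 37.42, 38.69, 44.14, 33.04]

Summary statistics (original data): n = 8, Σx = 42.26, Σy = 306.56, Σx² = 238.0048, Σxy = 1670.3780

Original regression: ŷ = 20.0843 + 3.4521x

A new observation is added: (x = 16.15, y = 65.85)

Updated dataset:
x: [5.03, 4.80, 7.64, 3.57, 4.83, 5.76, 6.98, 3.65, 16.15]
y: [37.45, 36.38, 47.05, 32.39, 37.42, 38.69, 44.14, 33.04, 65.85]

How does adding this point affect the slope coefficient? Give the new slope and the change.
The slope changes from 3.4521 to 2.6465 (change of -0.8056, or -23.3%).

The new point has HIGH LEVERAGE: x = 16.15 is far from the original mean x̄ = 42.26/8 ≈ 5.28 (original range [3.57, 7.64]).

Step 1: Update the sums with the new point (n goes from 8 to 9)
Σx  = 42.26 + 16.15 = 58.41
Σy  = 306.56 + 65.85 = 372.41
Σx² = 238.0048 + 16.15² = 238.0048 + 260.8225 = 498.8273
Σxy = 1670.3780 + 16.15×65.85 = 1670.3780 + 1063.4775 = 2733.8555

Step 2: Recompute the slope with b₁ = (nΣxy − ΣxΣy) / (nΣx² − (Σx)²)
Numerator   = 9×2733.8555 − 58.41×372.41 = 24604.6995 − 21752.4681 = 2852.2314
Denominator = 9×498.8273 − 58.41² = 4489.4457 − 3411.7281 = 1077.7176
b₁(new) = 2852.2314 / 1077.7176 = 2.6465

(Same formula on the original sums: (8×1670.3780 − 42.26×306.56) / (8×238.0048 − 42.26²) = 407.7984 / 118.1308 = 3.4521, matching the given fit.)

Step 3: Change in slope
Δβ₁ = 2.6465 − 3.4521 = -0.8056
Relative change = -0.8056 / 3.4521 × 100% = -23.3%
→ the slope decreases when the point is added.

A high-leverage point only changes the slope if it is off the original line; here y = 65.85 is below the original trend, so the slope decreases.
In practice: investigate whether it comes from the same population as the rest of the sample.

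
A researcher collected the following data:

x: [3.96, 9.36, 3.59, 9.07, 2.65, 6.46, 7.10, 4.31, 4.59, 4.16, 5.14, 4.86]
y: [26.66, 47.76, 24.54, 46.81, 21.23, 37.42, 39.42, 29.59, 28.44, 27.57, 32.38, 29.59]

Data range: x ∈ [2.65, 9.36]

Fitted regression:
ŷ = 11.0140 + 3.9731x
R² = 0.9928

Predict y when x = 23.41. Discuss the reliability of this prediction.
ŷ = 104.0243, but this is extrapolation (above the data range [2.65, 9.36]) and may be unreliable.

Prediction calculation:
ŷ = 11.0140 + 3.9731 × 23.41
ŷ = 104.0243

Reliability:
- Data range: x ∈ [2.65, 9.36]
- Prediction point: x = 23.41 is 14.05 units above the observed range → this is EXTRAPOLATION, not interpolation

Why that matters here:
- The linear relationship may not hold outside the observed range
- The standard error of prediction grows with (x − x̄)², and x = 23.41 is far from x̄ = 5.44

The R² = 0.9928 only validates the fit within [2.65, 9.36]; treat ŷ = 104.0243 with caution.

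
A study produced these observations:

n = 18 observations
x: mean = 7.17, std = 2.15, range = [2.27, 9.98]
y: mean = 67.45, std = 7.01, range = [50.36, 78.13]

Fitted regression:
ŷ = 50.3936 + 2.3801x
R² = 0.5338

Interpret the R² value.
The model explains 53.38% of the variance in y (R² = 0.5338), leaving 46.62% unexplained; the fit is moderate.

R² = 1 − SS_res/SS_tot compares the residual scatter to the total scatter of y about its mean.

Here R² = 0.5338:
- Explained: 53.38% of the variation in y
- Unexplained (residual): 100% − 53.38% = 46.62%
- Rule of thumb (below 0.3 weak; 0.3 to below 0.7 moderate; 0.7 and above strong) → moderate

Equivalently, for simple linear regression R² = r², so |r| = √0.5338 ≈ 0.7306.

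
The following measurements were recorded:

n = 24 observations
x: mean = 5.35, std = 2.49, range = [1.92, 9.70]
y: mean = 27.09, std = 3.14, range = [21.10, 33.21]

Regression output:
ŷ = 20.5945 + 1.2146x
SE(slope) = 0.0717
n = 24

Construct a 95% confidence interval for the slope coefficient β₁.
The 95% CI for β₁ is (1.0659, 1.3633)

Confidence interval for the slope:

The 95% CI for β₁ is: β̂₁ ± t*(α/2, n-2) × SE(β̂₁)

Step 1: Find critical t-value
- Confidence level = 0.95
- Degrees of freedom = n - 2 = 24 - 2 = 22
- t*(α/2, 22) = 2.0739

Step 2: Calculate margin of error
Margin = 2.0739 × 0.0717 = 0.1487

Step 3: Construct interval
CI = 1.2146 ± 0.1487
CI = (1.0659, 1.3633)

Interpretation: each one-unit increase in x is associated with a change in mean y of between 1.0659 and 1.3633, with 95% confidence.
The interval does not include 0, suggesting a significant linear relationship.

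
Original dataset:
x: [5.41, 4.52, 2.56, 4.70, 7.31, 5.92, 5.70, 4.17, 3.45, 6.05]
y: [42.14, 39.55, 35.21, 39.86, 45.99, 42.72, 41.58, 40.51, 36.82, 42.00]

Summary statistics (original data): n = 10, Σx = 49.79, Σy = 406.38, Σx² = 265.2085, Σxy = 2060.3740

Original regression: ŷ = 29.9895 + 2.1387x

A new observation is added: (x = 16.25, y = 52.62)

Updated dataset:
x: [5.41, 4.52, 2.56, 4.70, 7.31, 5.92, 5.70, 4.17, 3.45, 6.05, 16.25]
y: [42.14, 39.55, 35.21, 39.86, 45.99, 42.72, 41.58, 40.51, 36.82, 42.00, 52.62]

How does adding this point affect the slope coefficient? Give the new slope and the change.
New slope β₁ = 1.2032 versus 2.1387 before: a change of -0.9355 (-43.7%).

The new point has HIGH LEVERAGE: x = 16.25 is far from the original mean x̄ = 49.79/10 ≈ 4.98 (original range [2.56, 7.31]).

Step 1: Update the sums with the new point (n goes from 10 to 11)
Σx  = 49.79 + 16.25 = 66.04
Σy  = 406.38 + 52.62 = 459.00
Σx² = 265.2085 + 16.25² = 265.2085 + 264.0625 = 529.2710
Σxy = 2060.3740 + 16.25×52.62 = 2060.3740 + 855.0750 = 2915.4490

Step 2: Recompute the slope with b₁ = (nΣxy − ΣxΣy) / (nΣx² − (Σx)²)
Numerator   = 11×2915.4490 − 66.04×459.00 = 32069.9390 − 30312.3600 = 1757.5790
Denominator = 11×529.2710 − 66.04² = 5821.9810 − 4361.2816 = 1460.6994
b₁(new) = 1757.5790 / 1460.6994 = 1.2032

(Same formula on the original sums: (10×2060.3740 − 49.79×406.38) / (10×265.2085 − 49.79²) = 370.0798 / 173.0409 = 2.1387, matching the given fit.)

Step 3: Change in slope
Δβ₁ = 1.2032 − 2.1387 = -0.9355
Relative change = -0.9355 / 2.1387 × 100% = -43.7%
→ the slope decreases when the point is added.

A high-leverage point only changes the slope if it is off the original line; here y = 52.62 is below the original trend, so the slope decreases.
In practice: refit with and without it and report both if conclusions differ; check such a point for data-entry or measurement error.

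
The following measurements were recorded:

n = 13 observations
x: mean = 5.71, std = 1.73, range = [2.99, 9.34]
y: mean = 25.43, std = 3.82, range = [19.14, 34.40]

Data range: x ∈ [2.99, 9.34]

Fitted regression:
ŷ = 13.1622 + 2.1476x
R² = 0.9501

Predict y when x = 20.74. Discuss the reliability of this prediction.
ŷ = 57.7034 (extrapolation — x = 20.74 lies outside [2.99, 9.34], so reliability is low).

Prediction calculation:
ŷ = 13.1622 + 2.1476 × 20.74
ŷ = 57.7034

Reliability:
- Data range: x ∈ [2.99, 9.34]
- Prediction point: x = 20.74 is 11.40 units above the observed range → this is EXTRAPOLATION, not interpolation

Why that matters here:
- R² describes fit only over the sampled x values; it says nothing about behaviour beyond them
- The standard error of prediction grows with (x − x̄)², and x = 20.74 is far from x̄ = 5.71

A defensible statement: 'if the linear trend continued to x = 20.74, y would be about 57.7034' — the premise is untested.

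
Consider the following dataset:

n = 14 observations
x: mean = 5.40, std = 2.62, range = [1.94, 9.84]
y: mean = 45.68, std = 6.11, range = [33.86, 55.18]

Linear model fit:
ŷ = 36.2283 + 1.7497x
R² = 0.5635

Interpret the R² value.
R² = 0.5635 means 56.35% of the variation in y is explained by the linear relationship with x. This indicates a moderate fit.

R² (coefficient of determination) measures the proportion of variance in y explained by the regression model.

Here R² = 0.5635:
- Explained: 56.35% of the variation in y
- Unexplained (residual): 100% − 56.35% = 43.65%
- Rule of thumb (below 0.3 weak; 0.3 to below 0.7 moderate; 0.7 and above strong) → moderate

Calculation: R² = 1 − (SS_res / SS_tot), where SS_res is the sum of squared residuals and SS_tot the total sum of squares.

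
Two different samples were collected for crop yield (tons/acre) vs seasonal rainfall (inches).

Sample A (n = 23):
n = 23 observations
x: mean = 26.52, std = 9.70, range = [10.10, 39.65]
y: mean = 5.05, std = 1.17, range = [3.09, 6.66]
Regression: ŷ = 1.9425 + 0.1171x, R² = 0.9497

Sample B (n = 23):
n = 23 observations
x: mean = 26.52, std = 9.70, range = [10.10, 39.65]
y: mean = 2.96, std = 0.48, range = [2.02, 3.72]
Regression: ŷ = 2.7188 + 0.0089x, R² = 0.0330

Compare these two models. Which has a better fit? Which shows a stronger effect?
Model A has the better fit (R² = 0.9497 vs 0.0330). Model A shows the stronger effect (|β₁| = 0.1171 vs 0.0089).

Model Comparison:

Which explains more variance? (R²)
- Model A: R² = 0.9497 → 94.97% of variance in crop yield explained
- Model B: R² = 0.0330 → 3.30% of variance in crop yield explained
- 0.9497 > 0.0330 → Model A has the better fit

Effect size (slope magnitude):
- Model A: β₁ = 0.1171 → predicted crop yield rises 0.1171 tons/acre per additional inch of rainfall
- Model B: β₁ = 0.0089 → predicted crop yield rises 0.0089 tons/acre per additional inch of rainfall
- |0.1171| > |0.0089| → Model A shows the stronger marginal effect

Note: A better fit (higher R²) doesn't necessarily mean a more important relationship.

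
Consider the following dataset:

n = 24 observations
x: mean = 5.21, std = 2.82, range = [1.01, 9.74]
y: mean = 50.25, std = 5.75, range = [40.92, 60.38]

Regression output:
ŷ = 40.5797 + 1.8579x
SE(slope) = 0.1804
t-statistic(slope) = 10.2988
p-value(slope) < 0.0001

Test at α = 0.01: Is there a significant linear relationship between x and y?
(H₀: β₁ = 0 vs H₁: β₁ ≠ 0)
Since p-value < 0.0001 < α = 0.01, reject H₀ — the slope is significantly different from 0.

Hypothesis test for the slope coefficient:

H₀: β₁ = 0 (no linear relationship)
H₁: β₁ ≠ 0 (linear relationship exists)

Test statistic: t = β̂₁ / SE(β̂₁) = 1.8579 / 0.1804 = 10.2988

With df = 22, the two-sided p-value for |t| = 10.2988 is <0.0001.

Decision rule: reject H₀ if p-value < α.
p-value < 0.0001 < α = 0.01 → reject H₀.

There is sufficient evidence at the 1% significance level to conclude that a linear relationship exists between x and y.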